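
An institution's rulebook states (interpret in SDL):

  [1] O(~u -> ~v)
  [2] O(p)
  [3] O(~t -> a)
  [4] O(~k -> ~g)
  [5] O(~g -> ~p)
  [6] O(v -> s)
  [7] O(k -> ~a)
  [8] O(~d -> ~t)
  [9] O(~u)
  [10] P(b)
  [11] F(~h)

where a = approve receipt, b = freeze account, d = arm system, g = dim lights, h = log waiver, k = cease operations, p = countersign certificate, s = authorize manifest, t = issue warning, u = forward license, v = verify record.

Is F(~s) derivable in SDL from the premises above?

No

Premise 6 is O(v -> s), but O(v) is not derivable from the premises, so it does not yield O(s).
No other premise forces O(s). An ideal world satisfying every premise can still have ~s true, so F(~s) is not derivable.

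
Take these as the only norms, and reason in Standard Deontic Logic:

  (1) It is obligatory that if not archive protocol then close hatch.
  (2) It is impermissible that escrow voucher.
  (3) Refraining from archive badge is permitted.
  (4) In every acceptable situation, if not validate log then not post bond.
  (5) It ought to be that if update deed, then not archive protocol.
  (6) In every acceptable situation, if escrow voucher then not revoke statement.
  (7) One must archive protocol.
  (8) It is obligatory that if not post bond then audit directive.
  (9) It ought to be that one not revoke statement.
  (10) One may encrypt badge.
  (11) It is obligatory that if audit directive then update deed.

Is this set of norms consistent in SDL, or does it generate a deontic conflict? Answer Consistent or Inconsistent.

Premise 6 is O(escrow_voucher → ¬revoke_statement); even if O(¬revoke_statement) held, inferring O(escrow_voucher) would be affirming the consequent — invalid.
So O(escrow_voucher) is not derivable, and the apparent clash with O(¬escrow_voucher) does not arise.
A world satisfying every obligation exists (e.g. archive_badge=false, archive_protocol=true, audit_directive=false, close_hatch=false, encrypt_badge=false, escrow_voucher=false, post_bond=true, revoke_statement=false, update_deed=false, validate_log=true); no atom is both obligatory and forbidden, so the set is consistent.

Consistent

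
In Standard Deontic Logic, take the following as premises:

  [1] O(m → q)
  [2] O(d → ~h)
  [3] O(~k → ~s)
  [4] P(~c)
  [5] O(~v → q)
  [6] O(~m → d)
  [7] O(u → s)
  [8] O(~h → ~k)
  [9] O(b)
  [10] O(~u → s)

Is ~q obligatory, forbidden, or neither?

Premises 10 and 7 are O(~u → s) and O(u → s); every ideal world satisfies ~u or u, so in either case s holds — hence O(s).
Premise 3, O(~k → ~s), contraposes to O(s → k); with O(s) we get O(k).
Premise 8 is O(~h → ~k); contrapositively O(k → h). Since O(k) holds, K gives O(h).
Premise 2 is O(d → ~h); contrapositively O(h → ~d). Since O(h) holds, K gives O(~d).
Premise 6, O(~m → d), contraposes to O(~d → m); with O(~d) we get O(m).
With premise 1, O(m → q), the K-axiom yields O(q).
Premises 4, 5, 9 do not contribute to this derivation.
Thus O(q), which is F(~q): ~q is forbidden.

Forbidden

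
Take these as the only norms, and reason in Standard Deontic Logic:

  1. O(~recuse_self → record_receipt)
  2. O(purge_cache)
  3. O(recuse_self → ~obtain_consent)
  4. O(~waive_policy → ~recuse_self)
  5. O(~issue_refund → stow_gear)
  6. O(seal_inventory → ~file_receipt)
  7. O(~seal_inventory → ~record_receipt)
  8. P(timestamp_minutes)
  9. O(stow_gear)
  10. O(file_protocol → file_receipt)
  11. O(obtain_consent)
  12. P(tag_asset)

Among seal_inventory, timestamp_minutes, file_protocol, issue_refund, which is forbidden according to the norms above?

From premise 11 we have O(obtain_consent).
Premise 3, O(recuse_self → ~obtain_consent), contraposes to O(obtain_consent → ~recuse_self); with O(obtain_consent) we get O(~recuse_self).
From O(~recuse_self) and premise 1, O(~recuse_self → record_receipt), we obtain O(record_receipt).
Premise 7 is O(~seal_inventory → ~record_receipt); contrapositively O(record_receipt → seal_inventory). Since O(record_receipt) holds, K gives O(seal_inventory).
Applying K to premise 6 (O(seal_inventory → ~file_receipt)) and O(seal_inventory) yields O(~file_receipt).
Premise 10 is O(file_protocol → file_receipt); contrapositively O(~file_receipt → ~file_protocol). Since O(~file_receipt) holds, K gives O(~file_protocol).
So O(~file_protocol) holds, i.e. file_protocol is forbidden. None of the other listed options is forbidden under the premises.

file_protocol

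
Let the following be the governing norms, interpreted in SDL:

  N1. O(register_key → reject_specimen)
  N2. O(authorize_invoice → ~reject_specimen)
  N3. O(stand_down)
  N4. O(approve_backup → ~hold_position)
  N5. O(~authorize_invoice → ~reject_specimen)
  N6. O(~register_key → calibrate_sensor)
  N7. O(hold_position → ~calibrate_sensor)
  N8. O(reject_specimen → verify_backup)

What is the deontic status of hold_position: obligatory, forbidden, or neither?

Premises 2 and 5 cover both cases: O(authorize_invoice → ~reject_specimen) and O(~authorize_invoice → ~reject_specimen). Since authorize_invoice ∨ ~authorize_invoice is a tautology, O(~reject_specimen) follows.
Premise 1 is O(register_key → reject_specimen); contrapositively O(~reject_specimen → ~register_key). Since O(~reject_specimen) holds, K gives O(~register_key).
With premise 6, O(~register_key → calibrate_sensor), the K-axiom yields O(calibrate_sensor).
Premise 7 is O(hold_position → ~calibrate_sensor); contrapositively O(calibrate_sensor → ~hold_position). Since O(calibrate_sensor) holds, K gives O(~hold_position).
Premises 3, 4, 8 do not contribute to this derivation.
Thus O(~hold_position), which is F(hold_position): hold_position is forbidden.

Forbidden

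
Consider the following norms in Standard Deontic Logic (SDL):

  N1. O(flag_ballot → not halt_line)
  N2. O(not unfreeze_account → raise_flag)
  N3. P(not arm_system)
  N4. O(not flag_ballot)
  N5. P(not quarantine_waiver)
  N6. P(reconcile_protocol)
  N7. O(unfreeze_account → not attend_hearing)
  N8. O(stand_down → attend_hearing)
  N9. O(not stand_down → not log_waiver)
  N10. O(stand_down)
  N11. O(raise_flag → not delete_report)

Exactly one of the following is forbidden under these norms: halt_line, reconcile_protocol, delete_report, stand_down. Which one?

delete_report

From premise 10 we have O(stand_down).
With premise 8, O(stand_down → attend_hearing), the K-axiom yields O(attend_hearing).
Premise 7, O(unfreeze_account → not attend_hearing), contraposes to O(attend_hearing → not unfreeze_account); with O(attend_hearing) we get O(not unfreeze_account).
With premise 2, O(not unfreeze_account → raise_flag), the K-axiom yields O(raise_flag).
With premise 11, O(raise_flag → not delete_report), the K-axiom yields O(not delete_report).
So O(not delete_report) holds, i.e. delete_report is forbidden. None of the other listed options is forbidden under the premises.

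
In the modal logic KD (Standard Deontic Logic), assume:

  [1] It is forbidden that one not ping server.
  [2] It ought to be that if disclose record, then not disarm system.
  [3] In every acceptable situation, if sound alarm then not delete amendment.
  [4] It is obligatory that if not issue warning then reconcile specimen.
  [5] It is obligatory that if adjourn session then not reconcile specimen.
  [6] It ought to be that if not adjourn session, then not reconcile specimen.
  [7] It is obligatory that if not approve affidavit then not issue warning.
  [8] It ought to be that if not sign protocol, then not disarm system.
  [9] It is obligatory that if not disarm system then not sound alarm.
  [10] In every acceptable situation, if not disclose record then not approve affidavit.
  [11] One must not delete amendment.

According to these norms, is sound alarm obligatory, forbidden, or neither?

Forbidden

Premises 5 and 6 cover both cases: O(adjourn_session → ¬reconcile_specimen) and O(¬adjourn_session → ¬reconcile_specimen). Since adjourn_session ∨ ¬adjourn_session is a tautology, O(¬reconcile_specimen) follows.
Premise 4 is O(¬issue_warning → reconcile_specimen); contrapositively O(¬reconcile_specimen → issue_warning). Since O(¬reconcile_specimen) holds, K gives O(issue_warning).
The contrapositive of premise 7 (O(¬approve_affidavit → ¬issue_warning)) is O(issue_warning → approve_affidavit), and O(issue_warning) is already established, so O(approve_affidavit).
Premise 10, O(¬disclose_record → ¬approve_affidavit), contraposes to O(approve_affidavit → disclose_record); with O(approve_affidavit) we get O(disclose_record).
With premise 2, O(disclose_record → ¬disarm_system), the K-axiom yields O(¬disarm_system).
With premise 9, O(¬disarm_system → ¬sound_alarm), the K-axiom yields O(¬sound_alarm).
Premises 1, 3, 8, 11 do not contribute to this derivation.
Thus O(¬sound_alarm), which is F(sound_alarm): sound_alarm is forbidden.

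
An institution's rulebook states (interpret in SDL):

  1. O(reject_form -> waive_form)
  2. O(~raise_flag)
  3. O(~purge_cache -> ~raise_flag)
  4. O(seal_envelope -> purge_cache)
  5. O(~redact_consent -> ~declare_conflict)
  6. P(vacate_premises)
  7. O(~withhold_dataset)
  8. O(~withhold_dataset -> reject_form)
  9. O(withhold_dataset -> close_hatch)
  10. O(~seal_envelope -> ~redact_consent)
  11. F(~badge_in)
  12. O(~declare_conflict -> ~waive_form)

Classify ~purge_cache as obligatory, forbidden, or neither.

Forbidden

Premise 7 gives O(~withhold_dataset).
Applying K to premise 8 (O(~withhold_dataset -> reject_form)) and O(~withhold_dataset) yields O(reject_form).
Applying K to premise 1 (O(reject_form -> waive_form)) and O(reject_form) yields O(waive_form).
Premise 12 is O(~declare_conflict -> ~waive_form); contrapositively O(waive_form -> declare_conflict). Since O(waive_form) holds, K gives O(declare_conflict).
The contrapositive of premise 5 (O(~redact_consent -> ~declare_conflict)) is O(declare_conflict -> redact_consent), and O(declare_conflict) is already established, so O(redact_consent).
Premise 10, O(~seal_envelope -> ~redact_consent), contraposes to O(redact_consent -> seal_envelope); with O(redact_consent) we get O(seal_envelope).
From O(seal_envelope) and premise 4, O(seal_envelope -> purge_cache), we obtain O(purge_cache).
Premises 2, 3, 6, 9, 11 do not contribute to this derivation.
Thus O(purge_cache), which is F(~purge_cache): ~purge_cache is forbidden.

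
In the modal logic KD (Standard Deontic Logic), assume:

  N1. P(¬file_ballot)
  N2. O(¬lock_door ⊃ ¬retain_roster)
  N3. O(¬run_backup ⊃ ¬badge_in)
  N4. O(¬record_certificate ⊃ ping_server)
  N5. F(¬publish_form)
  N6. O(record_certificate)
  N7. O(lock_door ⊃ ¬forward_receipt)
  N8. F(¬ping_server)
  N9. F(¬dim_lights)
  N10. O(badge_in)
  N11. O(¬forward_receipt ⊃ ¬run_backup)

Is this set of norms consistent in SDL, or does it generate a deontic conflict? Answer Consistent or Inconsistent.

Premise 4 is O(¬record_certificate ⊃ ping_server); even if O(ping_server) held, inferring O(¬record_certificate) would be affirming the consequent — invalid.
So O(¬record_certificate) is not derivable, and the apparent clash with O(record_certificate) does not arise.
A world satisfying every obligation exists (e.g. badge_in=true, dim_lights=true, file_ballot=false, forward_receipt=true, lock_door=false, ping_server=true, publish_form=true, record_certificate=true, retain_roster=false, run_backup=true); no atom is both obligatory and forbidden, so the set is consistent.

Consistent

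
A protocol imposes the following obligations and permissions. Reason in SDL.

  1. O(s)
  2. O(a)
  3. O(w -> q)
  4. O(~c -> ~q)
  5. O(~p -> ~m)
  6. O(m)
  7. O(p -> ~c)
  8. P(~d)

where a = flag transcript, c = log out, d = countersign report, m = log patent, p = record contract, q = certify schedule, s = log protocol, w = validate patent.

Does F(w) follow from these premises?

Yes

Premise 6 gives O(m).
The contrapositive of premise 5 (O(~p -> ~m)) is O(m -> p), and O(m) is already established, so O(p).
From O(p) and premise 7, O(p -> ~c), we obtain O(~c).
Applying K to premise 4 (O(~c -> ~q)) and O(~c) yields O(~q).
Premise 3 is O(w -> q); contrapositively O(~q -> ~w). Since O(~q) holds, K gives O(~w).
Premises 1, 2, 8 do not contribute to this derivation.
So O(~w) holds, i.e. F(w). The claim follows.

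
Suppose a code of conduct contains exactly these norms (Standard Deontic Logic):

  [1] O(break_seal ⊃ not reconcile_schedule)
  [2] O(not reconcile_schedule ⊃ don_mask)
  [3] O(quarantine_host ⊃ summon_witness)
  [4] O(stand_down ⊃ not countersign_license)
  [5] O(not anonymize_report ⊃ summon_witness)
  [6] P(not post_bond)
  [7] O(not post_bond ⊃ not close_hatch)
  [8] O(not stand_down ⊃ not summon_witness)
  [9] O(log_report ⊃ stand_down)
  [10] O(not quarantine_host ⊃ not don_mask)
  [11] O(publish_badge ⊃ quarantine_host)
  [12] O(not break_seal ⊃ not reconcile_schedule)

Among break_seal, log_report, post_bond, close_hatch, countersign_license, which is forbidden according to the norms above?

countersign_license

Premises 12 and 1 are O(not break_seal ⊃ not reconcile_schedule) and O(break_seal ⊃ not reconcile_schedule); every ideal world satisfies not break_seal or break_seal, so in either case not reconcile_schedule holds — hence O(not reconcile_schedule).
From O(not reconcile_schedule) and premise 2, O(not reconcile_schedule ⊃ don_mask), we obtain O(don_mask).
The contrapositive of premise 10 (O(not quarantine_host ⊃ not don_mask)) is O(don_mask ⊃ quarantine_host), and O(don_mask) is already established, so O(quarantine_host).
Applying K to premise 3 (O(quarantine_host ⊃ summon_witness)) and O(quarantine_host) yields O(summon_witness).
The contrapositive of premise 8 (O(not stand_down ⊃ not summon_witness)) is O(summon_witness ⊃ stand_down), and O(summon_witness) is already established, so O(stand_down).
Applying K to premise 4 (O(stand_down ⊃ not countersign_license)) and O(stand_down) yields O(not countersign_license).
So O(not countersign_license) holds, i.e. countersign_license is forbidden. None of the other listed options is forbidden under the premises.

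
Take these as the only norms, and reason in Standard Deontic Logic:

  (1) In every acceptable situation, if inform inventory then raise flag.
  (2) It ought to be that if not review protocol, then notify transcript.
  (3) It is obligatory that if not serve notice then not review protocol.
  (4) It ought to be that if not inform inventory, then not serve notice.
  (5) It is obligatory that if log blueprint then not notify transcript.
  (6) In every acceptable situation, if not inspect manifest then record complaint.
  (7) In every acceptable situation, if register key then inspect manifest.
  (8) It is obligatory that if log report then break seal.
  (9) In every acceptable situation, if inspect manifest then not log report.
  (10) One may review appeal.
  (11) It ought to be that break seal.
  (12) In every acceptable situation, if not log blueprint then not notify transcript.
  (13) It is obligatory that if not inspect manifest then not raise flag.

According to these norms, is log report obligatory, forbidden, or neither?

Forbidden

Premises 12 and 5 are O(¬log_blueprint → ¬notify_transcript) and O(log_blueprint → ¬notify_transcript); every ideal world satisfies ¬log_blueprint or log_blueprint, so in either case ¬notify_transcript holds — hence O(¬notify_transcript).
Premise 2, O(¬review_protocol → notify_transcript), contraposes to O(¬notify_transcript → review_protocol); with O(¬notify_transcript) we get O(review_protocol).
Premise 3, O(¬serve_notice → ¬review_protocol), contraposes to O(review_protocol → serve_notice); with O(review_protocol) we get O(serve_notice).
The contrapositive of premise 4 (O(¬inform_inventory → ¬serve_notice)) is O(serve_notice → inform_inventory), and O(serve_notice) is already established, so O(inform_inventory).
Premise 1 is O(inform_inventory → raise_flag); since O(inform_inventory), deontic closure gives O(raise_flag).
Premise 13, O(¬inspect_manifest → ¬raise_flag), contraposes to O(raise_flag → inspect_manifest); with O(raise_flag) we get O(inspect_manifest).
With premise 9, O(inspect_manifest → ¬log_report), the K-axiom yields O(¬log_report).
Premises 6, 7, 8, 10, 11 do not contribute to this derivation.
Thus O(¬log_report), which is F(log_report): log_report is forbidden.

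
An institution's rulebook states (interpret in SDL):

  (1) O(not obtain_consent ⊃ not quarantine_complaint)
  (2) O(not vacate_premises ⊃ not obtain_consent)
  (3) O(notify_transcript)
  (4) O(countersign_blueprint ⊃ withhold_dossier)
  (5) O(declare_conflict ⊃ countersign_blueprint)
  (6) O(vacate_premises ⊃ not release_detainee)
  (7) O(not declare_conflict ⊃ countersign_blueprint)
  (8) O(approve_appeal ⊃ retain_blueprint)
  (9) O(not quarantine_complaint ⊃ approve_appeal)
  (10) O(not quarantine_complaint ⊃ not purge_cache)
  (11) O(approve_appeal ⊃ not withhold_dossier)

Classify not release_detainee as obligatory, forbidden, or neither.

Premises 7 and 5 are O(not declare_conflict ⊃ countersign_blueprint) and O(declare_conflict ⊃ countersign_blueprint); every ideal world satisfies not declare_conflict or declare_conflict, so in either case countersign_blueprint holds — hence O(countersign_blueprint).
Premise 4 is O(countersign_blueprint ⊃ withhold_dossier); since O(countersign_blueprint), deontic closure gives O(withhold_dossier).
Premise 11 is O(approve_appeal ⊃ not withhold_dossier); contrapositively O(withhold_dossier ⊃ not approve_appeal). Since O(withhold_dossier) holds, K gives O(not approve_appeal).
Premise 9, O(not quarantine_complaint ⊃ approve_appeal), contraposes to O(not approve_appeal ⊃ quarantine_complaint); with O(not approve_appeal) we get O(quarantine_complaint).
Premise 1 is O(not obtain_consent ⊃ not quarantine_complaint); contrapositively O(quarantine_complaint ⊃ obtain_consent). Since O(quarantine_complaint) holds, K gives O(obtain_consent).
Premise 2, O(not vacate_premises ⊃ not obtain_consent), contraposes to O(obtain_consent ⊃ vacate_premises); with O(obtain_consent) we get O(vacate_premises).
Premise 6 is O(vacate_premises ⊃ not release_detainee); since O(vacate_premises), deontic closure gives O(not release_detainee).
Premises 3, 8, 10 do not contribute to this derivation.
Hence not release_detainee is obligatory.

Obligatory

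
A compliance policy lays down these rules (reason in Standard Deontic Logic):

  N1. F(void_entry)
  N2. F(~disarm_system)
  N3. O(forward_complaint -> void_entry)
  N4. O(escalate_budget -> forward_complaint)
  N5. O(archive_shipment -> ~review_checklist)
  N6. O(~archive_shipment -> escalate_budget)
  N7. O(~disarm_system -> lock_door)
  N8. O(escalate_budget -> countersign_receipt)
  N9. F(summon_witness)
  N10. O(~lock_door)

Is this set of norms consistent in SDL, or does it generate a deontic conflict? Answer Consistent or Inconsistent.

Consistent

Premise 7 is O(~disarm_system -> lock_door), but O(~disarm_system) is not derivable from the premises, so it does not yield O(lock_door).
So O(lock_door) is not derivable, and the apparent clash with O(~lock_door) does not arise.
A world satisfying every obligation exists (e.g. archive_shipment=true, countersign_receipt=false, disarm_system=true, escalate_budget=false, forward_complaint=false, lock_door=false, review_checklist=false, summon_witness=false, void_entry=false); no atom is both obligatory and forbidden, so the set is consistent.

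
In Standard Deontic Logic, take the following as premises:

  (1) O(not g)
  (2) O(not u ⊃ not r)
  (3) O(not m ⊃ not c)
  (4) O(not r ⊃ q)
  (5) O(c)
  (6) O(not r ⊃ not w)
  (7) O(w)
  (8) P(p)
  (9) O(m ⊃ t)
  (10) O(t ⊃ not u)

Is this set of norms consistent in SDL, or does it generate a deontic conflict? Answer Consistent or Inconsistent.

Premise 7 states O(w) outright.
The contrapositive of premise 6 (O(not r ⊃ not w)) is O(w ⊃ r), and O(w) is already established, so O(r).
Premise 2, O(not u ⊃ not r), contraposes to O(r ⊃ u); with O(r) we get O(u).
Premise 10 is O(t ⊃ not u); contrapositively O(u ⊃ not t). Since O(u) holds, K gives O(not t).
Premise 9 is O(m ⊃ t); contrapositively O(not t ⊃ not m). Since O(not t) holds, K gives O(not m).
From O(not m) and premise 3, O(not m ⊃ not c), we obtain O(not c).
However, premise 5 gives O(c).
We now have both O(not c) and O(c) — c is simultaneously obligatory and forbidden, violating the D-axiom.

Inconsistent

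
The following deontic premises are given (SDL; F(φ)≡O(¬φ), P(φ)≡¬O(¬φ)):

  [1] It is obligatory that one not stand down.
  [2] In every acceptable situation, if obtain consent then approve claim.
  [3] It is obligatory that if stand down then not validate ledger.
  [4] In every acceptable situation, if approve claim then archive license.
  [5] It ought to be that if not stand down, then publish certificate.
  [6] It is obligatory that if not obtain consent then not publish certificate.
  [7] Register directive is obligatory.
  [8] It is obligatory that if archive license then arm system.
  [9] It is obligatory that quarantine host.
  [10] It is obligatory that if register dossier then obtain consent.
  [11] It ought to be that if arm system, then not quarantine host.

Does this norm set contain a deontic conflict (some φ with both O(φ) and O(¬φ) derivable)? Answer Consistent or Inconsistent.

Premise 1 states O(¬stand_down) outright.
Premise 5 is O(¬stand_down → publish_certificate); since O(¬stand_down), deontic closure gives O(publish_certificate).
Premise 6, O(¬obtain_consent → ¬publish_certificate), contraposes to O(publish_certificate → obtain_consent); with O(publish_certificate) we get O(obtain_consent).
With premise 2, O(obtain_consent → approve_claim), the K-axiom yields O(approve_claim).
Premise 4 is O(approve_claim → archive_license); since O(approve_claim), deontic closure gives O(archive_license).
Applying K to premise 8 (O(archive_license → arm_system)) and O(archive_license) yields O(arm_system).
With premise 11, O(arm_system → ¬quarantine_host), the K-axiom yields O(¬quarantine_host).
Yet premise 9 states O(quarantine_host).
We now have both O(¬quarantine_host) and O(quarantine_host) — quarantine_host is simultaneously obligatory and forbidden, violating the D-axiom.

Inconsistent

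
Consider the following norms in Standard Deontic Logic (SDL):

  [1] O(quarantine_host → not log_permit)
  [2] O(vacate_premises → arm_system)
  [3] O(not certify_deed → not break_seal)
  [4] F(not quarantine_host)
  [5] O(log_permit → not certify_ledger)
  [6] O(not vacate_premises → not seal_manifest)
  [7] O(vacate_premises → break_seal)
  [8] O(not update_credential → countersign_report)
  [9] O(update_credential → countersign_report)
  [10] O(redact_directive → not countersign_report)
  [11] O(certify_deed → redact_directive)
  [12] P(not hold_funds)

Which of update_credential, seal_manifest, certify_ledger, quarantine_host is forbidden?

Premises 8 and 9 are O(not update_credential → countersign_report) and O(update_credential → countersign_report); every ideal world satisfies not update_credential or update_credential, so in either case countersign_report holds — hence O(countersign_report).
The contrapositive of premise 10 (O(redact_directive → not countersign_report)) is O(countersign_report → not redact_directive), and O(countersign_report) is already established, so O(not redact_directive).
Premise 11, O(certify_deed → redact_directive), contraposes to O(not redact_directive → not certify_deed); with O(not redact_directive) we get O(not certify_deed).
Applying K to premise 3 (O(not certify_deed → not break_seal)) and O(not certify_deed) yields O(not break_seal).
Premise 7 is O(vacate_premises → break_seal); contrapositively O(not break_seal → not vacate_premises). Since O(not break_seal) holds, K gives O(not vacate_premises).
From O(not vacate_premises) and premise 6, O(not vacate_premises → not seal_manifest), we obtain O(not seal_manifest).
So O(not seal_manifest) holds, i.e. seal_manifest is forbidden. None of the other listed options is forbidden under the premises.

seal_manifest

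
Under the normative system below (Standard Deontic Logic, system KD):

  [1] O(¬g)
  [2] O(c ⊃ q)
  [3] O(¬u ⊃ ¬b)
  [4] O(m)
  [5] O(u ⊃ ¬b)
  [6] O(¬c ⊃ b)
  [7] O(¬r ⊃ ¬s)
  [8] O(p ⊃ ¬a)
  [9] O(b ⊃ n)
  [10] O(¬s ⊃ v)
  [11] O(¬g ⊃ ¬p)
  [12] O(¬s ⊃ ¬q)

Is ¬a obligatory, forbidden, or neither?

Premise 8 is O(p ⊃ ¬a), but O(p) is not derivable from the premises, so it does not yield O(¬a).
No premise or chain of K-axiom applications forces O(¬a), and none forces O(a). So ¬a is neither obligatory nor forbidden under these norms.

Neither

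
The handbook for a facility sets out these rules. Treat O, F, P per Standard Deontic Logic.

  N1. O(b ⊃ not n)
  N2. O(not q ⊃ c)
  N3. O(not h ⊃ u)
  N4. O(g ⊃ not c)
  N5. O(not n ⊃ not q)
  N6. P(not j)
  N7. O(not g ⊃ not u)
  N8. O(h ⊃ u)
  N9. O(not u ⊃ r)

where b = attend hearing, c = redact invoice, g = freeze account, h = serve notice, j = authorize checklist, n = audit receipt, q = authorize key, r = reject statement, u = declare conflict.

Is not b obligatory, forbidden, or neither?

Obligatory

Premises 8 and 3 are O(h ⊃ u) and O(not h ⊃ u); every ideal world satisfies h or not h, so in either case u holds — hence O(u).
The contrapositive of premise 7 (O(not g ⊃ not u)) is O(u ⊃ g), and O(u) is already established, so O(g).
Premise 4 is O(g ⊃ not c); since O(g), deontic closure gives O(not c).
Premise 2 is O(not q ⊃ c); contrapositively O(not c ⊃ q). Since O(not c) holds, K gives O(q).
Premise 5, O(not n ⊃ not q), contraposes to O(q ⊃ n); with O(q) we get O(n).
The contrapositive of premise 1 (O(b ⊃ not n)) is O(n ⊃ not b), and O(n) is already established, so O(not b).
Premises 6, 9 do not contribute to this derivation.
Hence not b is obligatory.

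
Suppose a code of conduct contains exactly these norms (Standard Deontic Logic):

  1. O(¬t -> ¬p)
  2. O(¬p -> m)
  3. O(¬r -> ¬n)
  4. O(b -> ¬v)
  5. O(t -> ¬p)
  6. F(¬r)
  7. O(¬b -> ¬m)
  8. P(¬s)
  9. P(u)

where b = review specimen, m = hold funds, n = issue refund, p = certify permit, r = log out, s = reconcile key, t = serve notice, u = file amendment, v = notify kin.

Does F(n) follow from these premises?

No

Premise 3 is O(¬r -> ¬n), but O(¬r) is not derivable from the premises, so it does not yield O(¬n).
No other premise forces O(¬n). An ideal world satisfying every premise can still have n true, so F(n) is not derivable.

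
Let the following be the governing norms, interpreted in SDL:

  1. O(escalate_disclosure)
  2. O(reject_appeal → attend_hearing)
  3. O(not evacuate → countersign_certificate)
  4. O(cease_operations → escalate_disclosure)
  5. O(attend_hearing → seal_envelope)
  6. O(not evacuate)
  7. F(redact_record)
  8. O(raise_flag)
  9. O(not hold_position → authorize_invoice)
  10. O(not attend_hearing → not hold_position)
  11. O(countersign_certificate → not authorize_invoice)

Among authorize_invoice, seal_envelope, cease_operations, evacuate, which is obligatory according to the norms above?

From premise 6 we have O(not evacuate).
With premise 3, O(not evacuate → countersign_certificate), the K-axiom yields O(countersign_certificate).
Premise 11 is O(countersign_certificate → not authorize_invoice); since O(countersign_certificate), deontic closure gives O(not authorize_invoice).
Premise 9 is O(not hold_position → authorize_invoice); contrapositively O(not authorize_invoice → hold_position). Since O(not authorize_invoice) holds, K gives O(hold_position).
Premise 10, O(not attend_hearing → not hold_position), contraposes to O(hold_position → attend_hearing); with O(hold_position) we get O(attend_hearing).
With premise 5, O(attend_hearing → seal_envelope), the K-axiom yields O(seal_envelope).
So O(seal_envelope) holds — seal_envelope is obligatory. None of the other listed options is made obligatory by any chain of premises.

seal_envelope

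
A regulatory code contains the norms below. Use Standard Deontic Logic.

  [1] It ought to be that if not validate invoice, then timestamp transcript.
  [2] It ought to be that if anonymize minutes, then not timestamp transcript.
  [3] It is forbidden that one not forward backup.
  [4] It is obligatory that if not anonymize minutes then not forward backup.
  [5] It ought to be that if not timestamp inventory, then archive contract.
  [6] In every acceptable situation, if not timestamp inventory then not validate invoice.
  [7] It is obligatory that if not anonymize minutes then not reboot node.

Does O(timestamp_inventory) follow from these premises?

Yes

Premise 3, F(¬forward_backup), is equivalent to O(forward_backup).
Premise 4, O(¬anonymize_minutes → ¬forward_backup), contraposes to O(forward_backup → anonymize_minutes); with O(forward_backup) we get O(anonymize_minutes).
Applying K to premise 2 (O(anonymize_minutes → ¬timestamp_transcript)) and O(anonymize_minutes) yields O(¬timestamp_transcript).
The contrapositive of premise 1 (O(¬validate_invoice → timestamp_transcript)) is O(¬timestamp_transcript → validate_invoice), and O(¬timestamp_transcript) is already established, so O(validate_invoice).
The contrapositive of premise 6 (O(¬timestamp_inventory → ¬validate_invoice)) is O(validate_invoice → timestamp_inventory), and O(validate_invoice) is already established, so O(timestamp_inventory).
Premises 5, 7 do not contribute to this derivation.
So O(timestamp_inventory) follows.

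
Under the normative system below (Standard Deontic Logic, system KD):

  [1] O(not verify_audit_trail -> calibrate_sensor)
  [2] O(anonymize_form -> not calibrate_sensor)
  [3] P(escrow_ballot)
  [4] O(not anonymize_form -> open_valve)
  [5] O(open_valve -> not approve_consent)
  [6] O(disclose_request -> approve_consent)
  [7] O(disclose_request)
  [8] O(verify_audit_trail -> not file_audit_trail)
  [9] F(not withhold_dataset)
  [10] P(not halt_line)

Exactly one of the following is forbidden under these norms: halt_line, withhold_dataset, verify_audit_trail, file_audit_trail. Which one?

file_audit_trail

From premise 7 we have O(disclose_request).
With premise 6, O(disclose_request -> approve_consent), the K-axiom yields O(approve_consent).
Premise 5 is O(open_valve -> not approve_consent); contrapositively O(approve_consent -> not open_valve). Since O(approve_consent) holds, K gives O(not open_valve).
Premise 4, O(not anonymize_form -> open_valve), contraposes to O(not open_valve -> anonymize_form); with O(not open_valve) we get O(anonymize_form).
Applying K to premise 2 (O(anonymize_form -> not calibrate_sensor)) and O(anonymize_form) yields O(not calibrate_sensor).
The contrapositive of premise 1 (O(not verify_audit_trail -> calibrate_sensor)) is O(not calibrate_sensor -> verify_audit_trail), and O(not calibrate_sensor) is already established, so O(verify_audit_trail).
From O(verify_audit_trail) and premise 8, O(verify_audit_trail -> not file_audit_trail), we obtain O(not file_audit_trail).
So O(not file_audit_trail) holds, i.e. file_audit_trail is forbidden. None of the other listed options is forbidden under the premises.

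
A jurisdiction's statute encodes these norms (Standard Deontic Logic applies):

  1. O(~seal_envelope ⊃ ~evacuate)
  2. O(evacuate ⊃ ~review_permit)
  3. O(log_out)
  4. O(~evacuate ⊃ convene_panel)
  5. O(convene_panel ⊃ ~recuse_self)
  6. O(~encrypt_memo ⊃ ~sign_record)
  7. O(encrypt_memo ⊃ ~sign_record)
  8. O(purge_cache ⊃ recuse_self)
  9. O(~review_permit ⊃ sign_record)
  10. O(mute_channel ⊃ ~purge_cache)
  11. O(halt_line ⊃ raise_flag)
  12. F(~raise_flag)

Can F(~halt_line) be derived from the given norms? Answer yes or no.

No

Premise 11 is O(halt_line ⊃ raise_flag); even if O(raise_flag) held, inferring O(halt_line) would be affirming the consequent — invalid.
No other premise forces O(halt_line). An ideal world satisfying every premise can still have ~halt_line true, so F(~halt_line) is not derivable.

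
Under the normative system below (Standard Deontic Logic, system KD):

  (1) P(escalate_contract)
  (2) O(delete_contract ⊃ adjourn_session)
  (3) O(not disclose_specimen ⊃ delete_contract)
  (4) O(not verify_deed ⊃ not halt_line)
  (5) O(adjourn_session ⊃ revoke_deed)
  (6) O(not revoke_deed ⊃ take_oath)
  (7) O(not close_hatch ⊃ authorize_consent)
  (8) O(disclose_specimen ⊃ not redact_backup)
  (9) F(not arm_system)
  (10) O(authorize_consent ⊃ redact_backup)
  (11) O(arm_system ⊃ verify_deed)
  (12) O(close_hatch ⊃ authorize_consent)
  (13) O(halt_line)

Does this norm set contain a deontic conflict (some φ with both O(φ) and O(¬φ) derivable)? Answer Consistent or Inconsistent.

Premise 4 is O(not verify_deed ⊃ not halt_line), but O(not verify_deed) is not derivable from the premises, so it does not yield O(not halt_line).
So O(not halt_line) is not derivable, and the apparent clash with O(halt_line) does not arise.
A world satisfying every obligation exists (e.g. adjourn_session=true, arm_system=true, authorize_consent=true, close_hatch=false, delete_contract=true, disclose_specimen=false, escalate_contract=false, halt_line=true, redact_backup=true, revoke_deed=true, take_oath=false, verify_deed=true); no atom is both obligatory and forbidden, so the set is consistent.

Consistent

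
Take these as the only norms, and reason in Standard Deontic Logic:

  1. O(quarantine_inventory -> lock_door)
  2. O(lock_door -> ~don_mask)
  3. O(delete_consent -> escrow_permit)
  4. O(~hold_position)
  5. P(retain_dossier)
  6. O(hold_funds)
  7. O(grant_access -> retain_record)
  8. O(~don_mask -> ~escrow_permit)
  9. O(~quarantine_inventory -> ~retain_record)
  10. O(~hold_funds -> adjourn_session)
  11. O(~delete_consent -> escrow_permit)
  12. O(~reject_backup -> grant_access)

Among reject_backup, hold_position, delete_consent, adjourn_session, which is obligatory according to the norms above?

reject_backup

By case analysis on ~delete_consent: premise 11 gives O(~delete_consent -> escrow_permit) and premise 3 gives O(delete_consent -> escrow_permit), so O(escrow_permit) either way.
The contrapositive of premise 8 (O(~don_mask -> ~escrow_permit)) is O(escrow_permit -> don_mask), and O(escrow_permit) is already established, so O(don_mask).
The contrapositive of premise 2 (O(lock_door -> ~don_mask)) is O(don_mask -> ~lock_door), and O(don_mask) is already established, so O(~lock_door).
Premise 1 is O(quarantine_inventory -> lock_door); contrapositively O(~lock_door -> ~quarantine_inventory). Since O(~lock_door) holds, K gives O(~quarantine_inventory).
From O(~quarantine_inventory) and premise 9, O(~quarantine_inventory -> ~retain_record), we obtain O(~retain_record).
Premise 7, O(grant_access -> retain_record), contraposes to O(~retain_record -> ~grant_access); with O(~retain_record) we get O(~grant_access).
Premise 12, O(~reject_backup -> grant_access), contraposes to O(~grant_access -> reject_backup); with O(~grant_access) we get O(reject_backup).
So O(reject_backup) holds — reject_backup is obligatory. None of the other listed options is made obligatory by any chain of premises.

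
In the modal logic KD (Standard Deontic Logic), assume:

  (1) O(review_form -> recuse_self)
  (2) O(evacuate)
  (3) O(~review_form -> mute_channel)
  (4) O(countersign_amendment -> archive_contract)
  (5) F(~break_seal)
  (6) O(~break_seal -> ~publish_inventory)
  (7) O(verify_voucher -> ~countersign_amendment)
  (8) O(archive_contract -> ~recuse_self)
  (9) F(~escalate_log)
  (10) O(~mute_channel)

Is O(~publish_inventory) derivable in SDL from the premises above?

Premise 6 is O(~break_seal -> ~publish_inventory), but O(~break_seal) is not derivable from the premises, so it does not yield O(~publish_inventory).
No other premise forces O(~publish_inventory). An ideal world satisfying every premise can still have ~publish_inventory false, so O(~publish_inventory) is not derivable.

No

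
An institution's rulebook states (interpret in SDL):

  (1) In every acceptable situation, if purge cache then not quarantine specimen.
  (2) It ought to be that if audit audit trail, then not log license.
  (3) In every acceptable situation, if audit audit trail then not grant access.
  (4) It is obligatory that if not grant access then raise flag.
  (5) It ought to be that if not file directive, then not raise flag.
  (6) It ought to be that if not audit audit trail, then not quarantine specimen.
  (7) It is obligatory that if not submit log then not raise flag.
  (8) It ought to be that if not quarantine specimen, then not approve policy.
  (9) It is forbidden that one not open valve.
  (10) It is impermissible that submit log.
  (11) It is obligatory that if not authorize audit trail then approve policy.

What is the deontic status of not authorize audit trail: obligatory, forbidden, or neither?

Forbidden

F(submit_log) at premise 10 means O(¬submit_log).
With premise 7, O(¬submit_log → ¬raise_flag), the K-axiom yields O(¬raise_flag).
Premise 4, O(¬grant_access → raise_flag), contraposes to O(¬raise_flag → grant_access); with O(¬raise_flag) we get O(grant_access).
Premise 3 is O(audit_audit_trail → ¬grant_access); contrapositively O(grant_access → ¬audit_audit_trail). Since O(grant_access) holds, K gives O(¬audit_audit_trail).
Applying K to premise 6 (O(¬audit_audit_trail → ¬quarantine_specimen)) and O(¬audit_audit_trail) yields O(¬quarantine_specimen).
From O(¬quarantine_specimen) and premise 8, O(¬quarantine_specimen → ¬approve_policy), we obtain O(¬approve_policy).
Premise 11 is O(¬authorize_audit_trail → approve_policy); contrapositively O(¬approve_policy → authorize_audit_trail). Since O(¬approve_policy) holds, K gives O(authorize_audit_trail).
Premises 1, 2, 5, 9 do not contribute to this derivation.
Thus O(authorize_audit_trail), which is F(¬authorize_audit_trail): ¬authorize_audit_trail is forbidden.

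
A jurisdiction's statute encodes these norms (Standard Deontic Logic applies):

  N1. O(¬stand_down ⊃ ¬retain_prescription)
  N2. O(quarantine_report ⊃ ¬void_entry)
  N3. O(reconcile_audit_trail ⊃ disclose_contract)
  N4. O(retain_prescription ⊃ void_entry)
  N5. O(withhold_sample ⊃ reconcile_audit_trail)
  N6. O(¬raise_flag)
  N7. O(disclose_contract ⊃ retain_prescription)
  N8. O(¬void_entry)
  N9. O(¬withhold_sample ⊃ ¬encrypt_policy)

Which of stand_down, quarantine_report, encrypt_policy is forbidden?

encrypt_policy

Premise 8 states O(¬void_entry) outright.
The contrapositive of premise 4 (O(retain_prescription ⊃ void_entry)) is O(¬void_entry ⊃ ¬retain_prescription), and O(¬void_entry) is already established, so O(¬retain_prescription).
Premise 7, O(disclose_contract ⊃ retain_prescription), contraposes to O(¬retain_prescription ⊃ ¬disclose_contract); with O(¬retain_prescription) we get O(¬disclose_contract).
The contrapositive of premise 3 (O(reconcile_audit_trail ⊃ disclose_contract)) is O(¬disclose_contract ⊃ ¬reconcile_audit_trail), and O(¬disclose_contract) is already established, so O(¬reconcile_audit_trail).
Premise 5, O(withhold_sample ⊃ reconcile_audit_trail), contraposes to O(¬reconcile_audit_trail ⊃ ¬withhold_sample); with O(¬reconcile_audit_trail) we get O(¬withhold_sample).
Premise 9 is O(¬withhold_sample ⊃ ¬encrypt_policy); since O(¬withhold_sample), deontic closure gives O(¬encrypt_policy).
So O(¬encrypt_policy) holds, i.e. encrypt_policy is forbidden. None of the other listed options is forbidden under the premises.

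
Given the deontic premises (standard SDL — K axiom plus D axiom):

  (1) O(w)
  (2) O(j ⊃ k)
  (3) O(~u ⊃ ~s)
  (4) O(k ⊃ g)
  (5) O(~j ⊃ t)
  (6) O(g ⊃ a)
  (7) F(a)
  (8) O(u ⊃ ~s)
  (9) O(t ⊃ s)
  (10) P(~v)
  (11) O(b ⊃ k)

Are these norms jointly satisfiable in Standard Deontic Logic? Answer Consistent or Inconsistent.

Inconsistent

Premises 3 and 8 are O(~u ⊃ ~s) and O(u ⊃ ~s); every ideal world satisfies ~u or u, so in either case ~s holds — hence O(~s).
Premise 9, O(t ⊃ s), contraposes to O(~s ⊃ ~t); with O(~s) we get O(~t).
Premise 5 is O(~j ⊃ t); contrapositively O(~t ⊃ j). Since O(~t) holds, K gives O(j).
Applying K to premise 2 (O(j ⊃ k)) and O(j) yields O(k).
From O(k) and premise 4, O(k ⊃ g), we obtain O(g).
With premise 6, O(g ⊃ a), the K-axiom yields O(a).
Yet premise 7 is F(a), i.e. O(~a).
We now have both O(a) and O(~a) — a is simultaneously obligatory and forbidden, violating the D-axiom.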